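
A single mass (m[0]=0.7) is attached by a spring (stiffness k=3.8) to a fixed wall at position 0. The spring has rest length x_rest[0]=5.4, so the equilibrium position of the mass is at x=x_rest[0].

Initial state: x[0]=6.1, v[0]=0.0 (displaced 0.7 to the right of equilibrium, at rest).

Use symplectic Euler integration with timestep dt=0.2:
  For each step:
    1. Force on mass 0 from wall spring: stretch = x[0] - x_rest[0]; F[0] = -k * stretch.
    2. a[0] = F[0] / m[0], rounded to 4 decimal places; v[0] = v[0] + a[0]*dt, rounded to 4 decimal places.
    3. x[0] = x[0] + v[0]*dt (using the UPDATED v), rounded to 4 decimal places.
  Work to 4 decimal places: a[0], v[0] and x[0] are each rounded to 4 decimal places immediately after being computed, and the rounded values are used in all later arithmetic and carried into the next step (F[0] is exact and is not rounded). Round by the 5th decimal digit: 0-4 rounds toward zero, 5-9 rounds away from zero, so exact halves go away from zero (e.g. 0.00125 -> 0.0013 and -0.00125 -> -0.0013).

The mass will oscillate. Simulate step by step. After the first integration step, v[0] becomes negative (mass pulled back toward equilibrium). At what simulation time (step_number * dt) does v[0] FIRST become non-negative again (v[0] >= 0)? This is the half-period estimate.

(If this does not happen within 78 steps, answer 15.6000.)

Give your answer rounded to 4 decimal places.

Answer: 1.4000

Derivation:
Step 0: x=[6.1000] v=[0.0000]
Step 1: x=[5.9480] v=[-0.7600]
Step 2: x=[5.6770] v=[-1.3550]
Step 3: x=[5.3459] v=[-1.6557]
Step 4: x=[5.0265] v=[-1.5970]
Step 5: x=[4.7882] v=[-1.1915]
Step 6: x=[4.6827] v=[-0.5273]
Step 7: x=[4.7330] v=[0.2515]
First v>=0 after going negative at step 7, time=1.4000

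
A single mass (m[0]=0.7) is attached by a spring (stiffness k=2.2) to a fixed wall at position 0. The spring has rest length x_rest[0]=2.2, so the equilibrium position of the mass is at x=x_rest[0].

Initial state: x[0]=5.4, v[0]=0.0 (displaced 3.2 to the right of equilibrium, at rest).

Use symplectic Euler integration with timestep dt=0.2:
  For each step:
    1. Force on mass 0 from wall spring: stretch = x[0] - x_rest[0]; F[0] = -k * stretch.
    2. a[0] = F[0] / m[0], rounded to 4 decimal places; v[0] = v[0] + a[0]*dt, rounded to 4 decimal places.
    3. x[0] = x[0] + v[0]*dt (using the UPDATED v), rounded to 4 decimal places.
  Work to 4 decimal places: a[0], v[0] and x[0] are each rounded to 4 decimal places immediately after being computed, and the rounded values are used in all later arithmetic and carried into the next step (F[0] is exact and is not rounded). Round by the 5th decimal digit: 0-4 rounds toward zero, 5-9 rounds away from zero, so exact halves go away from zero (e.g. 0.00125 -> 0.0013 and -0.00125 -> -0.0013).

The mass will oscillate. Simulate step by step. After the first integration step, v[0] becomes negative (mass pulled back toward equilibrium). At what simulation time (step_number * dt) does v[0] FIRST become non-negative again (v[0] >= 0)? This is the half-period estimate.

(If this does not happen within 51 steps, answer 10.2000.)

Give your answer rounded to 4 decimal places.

Answer: 1.8000

Derivation:
Step 0: x=[5.4000] v=[0.0000]
Step 1: x=[4.9977] v=[-2.0114]
Step 2: x=[4.2437] v=[-3.7700]
Step 3: x=[3.2328] v=[-5.0546]
Step 4: x=[2.0920] v=[-5.7038]
Step 5: x=[0.9648] v=[-5.6359]
Step 6: x=[-0.0071] v=[-4.8595]
Step 7: x=[-0.7015] v=[-3.4722]
Step 8: x=[-1.0312] v=[-1.6484]
Step 9: x=[-0.9547] v=[0.3826]
First v>=0 after going negative at step 9, time=1.8000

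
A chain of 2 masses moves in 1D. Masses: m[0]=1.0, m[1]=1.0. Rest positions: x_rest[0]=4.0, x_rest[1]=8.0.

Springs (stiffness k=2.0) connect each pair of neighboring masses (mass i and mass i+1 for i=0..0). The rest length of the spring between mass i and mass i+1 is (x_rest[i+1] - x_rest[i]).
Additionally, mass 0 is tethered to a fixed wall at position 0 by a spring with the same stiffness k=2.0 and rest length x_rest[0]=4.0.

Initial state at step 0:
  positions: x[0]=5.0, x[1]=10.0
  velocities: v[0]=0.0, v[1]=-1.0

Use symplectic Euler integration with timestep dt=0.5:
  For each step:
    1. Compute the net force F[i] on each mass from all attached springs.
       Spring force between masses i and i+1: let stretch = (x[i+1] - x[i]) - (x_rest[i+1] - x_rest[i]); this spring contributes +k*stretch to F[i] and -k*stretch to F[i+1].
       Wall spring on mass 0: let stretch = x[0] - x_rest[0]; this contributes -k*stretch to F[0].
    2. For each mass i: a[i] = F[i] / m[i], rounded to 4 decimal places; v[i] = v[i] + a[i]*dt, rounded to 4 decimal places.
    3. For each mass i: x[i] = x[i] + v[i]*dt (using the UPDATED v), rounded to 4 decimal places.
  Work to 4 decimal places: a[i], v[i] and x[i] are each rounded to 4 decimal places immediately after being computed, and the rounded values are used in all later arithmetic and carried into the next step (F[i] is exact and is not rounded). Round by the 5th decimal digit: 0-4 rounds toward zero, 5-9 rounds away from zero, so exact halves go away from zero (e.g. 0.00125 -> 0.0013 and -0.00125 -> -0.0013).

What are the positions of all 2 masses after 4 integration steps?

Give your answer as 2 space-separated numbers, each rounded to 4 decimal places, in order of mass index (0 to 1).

Step 0: x=[5.0000 10.0000] v=[0.0000 -1.0000]
Step 1: x=[5.0000 9.0000] v=[0.0000 -2.0000]
Step 2: x=[4.5000 8.0000] v=[-1.0000 -2.0000]
Step 3: x=[3.5000 7.2500] v=[-2.0000 -1.5000]
Step 4: x=[2.6250 6.6250] v=[-1.7500 -1.2500]

Answer: 2.6250 6.6250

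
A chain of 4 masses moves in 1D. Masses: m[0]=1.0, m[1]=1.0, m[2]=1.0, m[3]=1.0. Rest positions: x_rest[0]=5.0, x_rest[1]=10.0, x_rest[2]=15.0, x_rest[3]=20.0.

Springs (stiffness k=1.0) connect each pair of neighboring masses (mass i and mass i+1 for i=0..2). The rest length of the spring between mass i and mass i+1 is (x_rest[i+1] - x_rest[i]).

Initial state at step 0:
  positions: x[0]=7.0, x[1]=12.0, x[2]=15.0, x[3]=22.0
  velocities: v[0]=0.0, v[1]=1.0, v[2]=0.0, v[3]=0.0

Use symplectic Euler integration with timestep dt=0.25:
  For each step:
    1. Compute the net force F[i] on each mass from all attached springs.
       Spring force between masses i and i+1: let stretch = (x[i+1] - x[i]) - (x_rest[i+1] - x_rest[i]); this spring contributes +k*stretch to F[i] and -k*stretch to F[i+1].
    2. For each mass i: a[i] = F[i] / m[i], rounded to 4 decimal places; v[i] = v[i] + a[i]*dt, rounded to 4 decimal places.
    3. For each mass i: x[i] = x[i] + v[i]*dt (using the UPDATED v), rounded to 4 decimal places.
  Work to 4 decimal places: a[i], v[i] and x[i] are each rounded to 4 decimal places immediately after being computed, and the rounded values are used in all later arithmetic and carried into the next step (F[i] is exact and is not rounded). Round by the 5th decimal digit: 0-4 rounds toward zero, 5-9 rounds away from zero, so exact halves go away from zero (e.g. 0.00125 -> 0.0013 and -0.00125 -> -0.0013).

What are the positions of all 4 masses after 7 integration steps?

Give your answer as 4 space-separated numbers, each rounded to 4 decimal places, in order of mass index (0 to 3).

Answer: 7.0028 11.7600 18.2366 20.7508

Derivation:
Step 0: x=[7.0000 12.0000 15.0000 22.0000] v=[0.0000 1.0000 0.0000 0.0000]
Step 1: x=[7.0000 12.1250 15.2500 21.8750] v=[0.0000 0.5000 1.0000 -0.5000]
Step 2: x=[7.0078 12.1250 15.7188 21.6484] v=[0.0313 0.0000 1.8750 -0.9063]
Step 3: x=[7.0230 12.0298 16.3336 21.3637] v=[0.0606 -0.3809 2.4590 -1.1387]
Step 4: x=[7.0386 11.8906 16.9938 21.0772] v=[0.0623 -0.5567 2.6406 -1.1462]
Step 5: x=[7.0449 11.7671 17.5902 20.8479] v=[0.0253 -0.4939 2.3857 -0.9171]
Step 6: x=[7.0339 11.7124 18.0263 20.7275] v=[-0.0442 -0.2187 1.7444 -0.4815]
Step 7: x=[7.0028 11.7600 18.2366 20.7508] v=[-0.1246 0.1902 0.8412 0.0932]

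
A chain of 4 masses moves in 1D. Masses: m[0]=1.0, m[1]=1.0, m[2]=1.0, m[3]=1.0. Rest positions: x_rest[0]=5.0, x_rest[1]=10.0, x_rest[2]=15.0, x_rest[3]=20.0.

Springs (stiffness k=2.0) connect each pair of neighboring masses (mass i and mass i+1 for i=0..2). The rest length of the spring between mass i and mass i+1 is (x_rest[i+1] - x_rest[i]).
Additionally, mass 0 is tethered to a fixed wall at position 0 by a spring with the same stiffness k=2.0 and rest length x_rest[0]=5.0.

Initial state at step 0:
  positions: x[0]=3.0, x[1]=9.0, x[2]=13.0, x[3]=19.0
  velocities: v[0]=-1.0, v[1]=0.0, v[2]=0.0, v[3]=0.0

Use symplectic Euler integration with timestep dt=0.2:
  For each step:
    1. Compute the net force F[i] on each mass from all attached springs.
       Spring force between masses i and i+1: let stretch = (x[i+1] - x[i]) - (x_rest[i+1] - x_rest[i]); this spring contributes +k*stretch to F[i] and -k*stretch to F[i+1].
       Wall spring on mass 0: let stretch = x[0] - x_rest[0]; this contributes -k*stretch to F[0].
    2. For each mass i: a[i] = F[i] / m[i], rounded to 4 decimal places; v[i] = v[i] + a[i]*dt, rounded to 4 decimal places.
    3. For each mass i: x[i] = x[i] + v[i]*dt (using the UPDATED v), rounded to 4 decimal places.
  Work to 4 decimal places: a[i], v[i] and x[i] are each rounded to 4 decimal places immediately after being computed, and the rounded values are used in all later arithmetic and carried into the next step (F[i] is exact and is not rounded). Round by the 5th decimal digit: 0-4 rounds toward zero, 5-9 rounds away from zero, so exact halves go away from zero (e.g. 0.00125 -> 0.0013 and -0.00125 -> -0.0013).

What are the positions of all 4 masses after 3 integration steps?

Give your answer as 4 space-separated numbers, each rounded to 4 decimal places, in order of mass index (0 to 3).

Step 0: x=[3.0000 9.0000 13.0000 19.0000] v=[-1.0000 0.0000 0.0000 0.0000]
Step 1: x=[3.0400 8.8400 13.1600 18.9200] v=[0.2000 -0.8000 0.8000 -0.4000]
Step 2: x=[3.3008 8.5616 13.4352 18.7792] v=[1.3040 -1.3920 1.3760 -0.7040]
Step 3: x=[3.7184 8.2522 13.7480 18.6109] v=[2.0880 -1.5469 1.5642 -0.8416]

Answer: 3.7184 8.2522 13.7480 18.6109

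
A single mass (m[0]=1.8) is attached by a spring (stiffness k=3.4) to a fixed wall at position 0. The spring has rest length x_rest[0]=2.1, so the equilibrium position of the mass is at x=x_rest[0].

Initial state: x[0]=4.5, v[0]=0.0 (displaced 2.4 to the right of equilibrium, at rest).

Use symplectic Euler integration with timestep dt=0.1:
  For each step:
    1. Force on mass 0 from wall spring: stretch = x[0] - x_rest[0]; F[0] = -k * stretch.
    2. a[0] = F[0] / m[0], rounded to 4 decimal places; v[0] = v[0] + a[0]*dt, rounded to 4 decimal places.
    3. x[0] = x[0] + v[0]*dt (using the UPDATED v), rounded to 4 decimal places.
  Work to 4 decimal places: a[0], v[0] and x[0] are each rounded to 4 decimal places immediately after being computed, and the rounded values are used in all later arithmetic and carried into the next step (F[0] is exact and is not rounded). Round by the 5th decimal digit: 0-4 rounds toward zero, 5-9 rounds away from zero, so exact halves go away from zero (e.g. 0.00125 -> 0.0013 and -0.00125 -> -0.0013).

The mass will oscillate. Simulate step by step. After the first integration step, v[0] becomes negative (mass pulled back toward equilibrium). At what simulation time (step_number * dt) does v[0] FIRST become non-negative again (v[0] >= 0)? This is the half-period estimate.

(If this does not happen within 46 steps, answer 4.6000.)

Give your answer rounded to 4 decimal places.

Step 0: x=[4.5000] v=[0.0000]
Step 1: x=[4.4547] v=[-0.4533]
Step 2: x=[4.3649] v=[-0.8981]
Step 3: x=[4.2323] v=[-1.3259]
Step 4: x=[4.0594] v=[-1.7287]
Step 5: x=[3.8495] v=[-2.0988]
Step 6: x=[3.6066] v=[-2.4293]
Step 7: x=[3.3352] v=[-2.7139]
Step 8: x=[3.0405] v=[-2.9472]
Step 9: x=[2.7280] v=[-3.1249]
Step 10: x=[2.4037] v=[-3.2435]
Step 11: x=[2.0736] v=[-3.3009]
Step 12: x=[1.7440] v=[-3.2959]
Step 13: x=[1.4211] v=[-3.2287]
Step 14: x=[1.1111] v=[-3.1005]
Step 15: x=[0.8197] v=[-2.9137]
Step 16: x=[0.5525] v=[-2.6719]
Step 17: x=[0.3145] v=[-2.3796]
Step 18: x=[0.1103] v=[-2.0423]
Step 19: x=[-0.0564] v=[-1.6665]
Step 20: x=[-0.1823] v=[-1.2592]
Step 21: x=[-0.2651] v=[-0.8281]
Step 22: x=[-0.3032] v=[-0.3814]
Step 23: x=[-0.2960] v=[0.0725]
First v>=0 after going negative at step 23, time=2.3000

Answer: 2.3000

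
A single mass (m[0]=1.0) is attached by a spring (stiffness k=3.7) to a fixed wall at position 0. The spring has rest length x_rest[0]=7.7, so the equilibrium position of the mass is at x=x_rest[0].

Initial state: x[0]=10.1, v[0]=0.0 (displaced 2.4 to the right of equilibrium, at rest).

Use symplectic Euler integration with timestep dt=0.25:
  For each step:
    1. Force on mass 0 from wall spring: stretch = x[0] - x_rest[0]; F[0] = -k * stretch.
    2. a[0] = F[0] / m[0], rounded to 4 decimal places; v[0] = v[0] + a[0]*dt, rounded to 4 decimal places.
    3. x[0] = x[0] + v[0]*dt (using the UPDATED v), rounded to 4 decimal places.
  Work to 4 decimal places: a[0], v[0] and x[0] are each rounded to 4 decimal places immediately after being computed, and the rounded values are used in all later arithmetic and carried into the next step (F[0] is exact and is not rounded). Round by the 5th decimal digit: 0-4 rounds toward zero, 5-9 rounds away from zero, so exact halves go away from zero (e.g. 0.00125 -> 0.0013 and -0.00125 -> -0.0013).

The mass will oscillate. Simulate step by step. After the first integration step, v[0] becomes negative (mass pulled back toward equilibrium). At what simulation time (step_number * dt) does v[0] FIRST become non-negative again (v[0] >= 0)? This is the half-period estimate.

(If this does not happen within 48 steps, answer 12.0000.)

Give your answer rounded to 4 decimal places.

Step 0: x=[10.1000] v=[0.0000]
Step 1: x=[9.5450] v=[-2.2200]
Step 2: x=[8.5634] v=[-3.9266]
Step 3: x=[7.3821] v=[-4.7253]
Step 4: x=[6.2743] v=[-4.4313]
Step 5: x=[5.4962] v=[-3.1125]
Step 6: x=[5.2277] v=[-1.0740]
Step 7: x=[5.5309] v=[1.2129]
First v>=0 after going negative at step 7, time=1.7500

Answer: 1.7500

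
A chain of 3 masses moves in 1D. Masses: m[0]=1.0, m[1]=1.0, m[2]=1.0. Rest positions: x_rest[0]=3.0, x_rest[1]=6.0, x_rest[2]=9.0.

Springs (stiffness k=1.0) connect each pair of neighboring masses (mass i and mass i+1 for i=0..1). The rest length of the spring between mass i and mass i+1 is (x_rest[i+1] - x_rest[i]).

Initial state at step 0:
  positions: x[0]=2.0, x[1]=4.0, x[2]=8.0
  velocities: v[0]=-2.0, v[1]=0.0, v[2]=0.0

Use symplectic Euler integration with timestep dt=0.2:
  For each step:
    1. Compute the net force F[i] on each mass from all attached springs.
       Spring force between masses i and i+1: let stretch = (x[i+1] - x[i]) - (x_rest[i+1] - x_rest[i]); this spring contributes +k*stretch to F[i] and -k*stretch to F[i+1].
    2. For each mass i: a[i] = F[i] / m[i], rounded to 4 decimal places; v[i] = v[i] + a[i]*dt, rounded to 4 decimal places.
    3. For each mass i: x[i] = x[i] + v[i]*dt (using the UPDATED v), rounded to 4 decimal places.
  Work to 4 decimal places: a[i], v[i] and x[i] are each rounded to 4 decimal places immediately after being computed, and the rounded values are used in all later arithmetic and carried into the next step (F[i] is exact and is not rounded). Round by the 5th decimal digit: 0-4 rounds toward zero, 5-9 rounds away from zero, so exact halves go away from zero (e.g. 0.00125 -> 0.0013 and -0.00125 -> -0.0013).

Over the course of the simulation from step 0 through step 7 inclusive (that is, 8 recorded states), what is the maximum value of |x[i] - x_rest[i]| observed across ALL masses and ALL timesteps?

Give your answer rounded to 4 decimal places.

Answer: 3.6761

Derivation:
Step 0: x=[2.0000 4.0000 8.0000] v=[-2.0000 0.0000 0.0000]
Step 1: x=[1.5600 4.0800 7.9600] v=[-2.2000 0.4000 -0.2000]
Step 2: x=[1.1008 4.2144 7.8848] v=[-2.2960 0.6720 -0.3760]
Step 3: x=[0.6461 4.3711 7.7828] v=[-2.2733 0.7834 -0.5101]
Step 4: x=[0.2204 4.5152 7.6643] v=[-2.1283 0.7207 -0.5924]
Step 5: x=[-0.1535 4.6135 7.5399] v=[-1.8693 0.4916 -0.6222]
Step 6: x=[-0.4567 4.6382 7.4184] v=[-1.5159 0.1235 -0.6075]
Step 7: x=[-0.6761 4.5703 7.3057] v=[-1.0969 -0.3394 -0.5635]
Max displacement = 3.6761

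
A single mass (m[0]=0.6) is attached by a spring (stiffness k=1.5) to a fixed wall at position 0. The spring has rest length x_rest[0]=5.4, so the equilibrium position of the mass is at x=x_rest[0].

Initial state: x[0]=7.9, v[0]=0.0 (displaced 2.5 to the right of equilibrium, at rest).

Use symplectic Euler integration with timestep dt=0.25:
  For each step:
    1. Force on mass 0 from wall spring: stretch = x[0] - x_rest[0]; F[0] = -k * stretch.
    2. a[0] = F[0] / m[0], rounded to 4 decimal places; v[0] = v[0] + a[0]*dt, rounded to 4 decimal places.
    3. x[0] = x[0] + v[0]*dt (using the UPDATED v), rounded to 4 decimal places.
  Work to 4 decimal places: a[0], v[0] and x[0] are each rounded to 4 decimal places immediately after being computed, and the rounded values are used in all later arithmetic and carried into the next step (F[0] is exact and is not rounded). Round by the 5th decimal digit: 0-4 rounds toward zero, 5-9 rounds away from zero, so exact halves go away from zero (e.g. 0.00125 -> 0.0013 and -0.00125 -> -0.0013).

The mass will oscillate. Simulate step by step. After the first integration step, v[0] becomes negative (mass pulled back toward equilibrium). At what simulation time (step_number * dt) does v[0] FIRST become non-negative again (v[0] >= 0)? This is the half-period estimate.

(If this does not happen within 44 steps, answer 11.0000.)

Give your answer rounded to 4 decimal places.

Answer: 2.0000

Derivation:
Step 0: x=[7.9000] v=[0.0000]
Step 1: x=[7.5094] v=[-1.5625]
Step 2: x=[6.7892] v=[-2.8809]
Step 3: x=[5.8519] v=[-3.7492]
Step 4: x=[4.8440] v=[-4.0317]
Step 5: x=[3.9230] v=[-3.6842]
Step 6: x=[3.2327] v=[-2.7611]
Step 7: x=[2.8811] v=[-1.4065]
Step 8: x=[2.9231] v=[0.1678]
First v>=0 after going negative at step 8, time=2.0000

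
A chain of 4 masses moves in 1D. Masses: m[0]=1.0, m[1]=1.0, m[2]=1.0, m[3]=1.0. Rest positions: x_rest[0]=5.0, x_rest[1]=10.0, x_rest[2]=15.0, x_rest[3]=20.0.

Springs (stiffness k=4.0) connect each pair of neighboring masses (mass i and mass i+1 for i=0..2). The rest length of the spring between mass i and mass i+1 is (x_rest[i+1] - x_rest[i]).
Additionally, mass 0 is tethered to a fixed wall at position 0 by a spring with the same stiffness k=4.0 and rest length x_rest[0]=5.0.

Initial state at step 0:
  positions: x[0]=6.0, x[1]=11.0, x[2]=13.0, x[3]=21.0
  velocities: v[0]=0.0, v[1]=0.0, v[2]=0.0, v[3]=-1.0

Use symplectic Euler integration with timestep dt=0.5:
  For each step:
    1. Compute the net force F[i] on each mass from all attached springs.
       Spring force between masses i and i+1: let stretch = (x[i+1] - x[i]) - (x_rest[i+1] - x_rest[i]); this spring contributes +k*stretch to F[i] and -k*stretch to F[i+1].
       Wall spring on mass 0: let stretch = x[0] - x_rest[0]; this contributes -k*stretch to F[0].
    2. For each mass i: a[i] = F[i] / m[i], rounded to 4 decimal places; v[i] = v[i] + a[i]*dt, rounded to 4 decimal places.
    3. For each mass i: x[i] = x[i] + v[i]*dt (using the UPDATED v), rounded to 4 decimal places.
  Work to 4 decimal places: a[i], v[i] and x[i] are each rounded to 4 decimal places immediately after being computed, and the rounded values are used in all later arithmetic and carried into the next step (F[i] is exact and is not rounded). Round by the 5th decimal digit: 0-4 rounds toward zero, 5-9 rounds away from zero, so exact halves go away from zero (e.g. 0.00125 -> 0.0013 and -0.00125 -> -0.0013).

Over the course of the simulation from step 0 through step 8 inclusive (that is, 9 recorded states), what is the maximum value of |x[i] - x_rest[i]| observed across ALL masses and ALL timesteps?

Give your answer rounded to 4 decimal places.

Answer: 4.5000

Derivation:
Step 0: x=[6.0000 11.0000 13.0000 21.0000] v=[0.0000 0.0000 0.0000 -1.0000]
Step 1: x=[5.0000 8.0000 19.0000 17.5000] v=[-2.0000 -6.0000 12.0000 -7.0000]
Step 2: x=[2.0000 13.0000 12.5000 20.5000] v=[-6.0000 10.0000 -13.0000 6.0000]
Step 3: x=[8.0000 6.5000 14.5000 20.5000] v=[12.0000 -13.0000 4.0000 0.0000]
Step 4: x=[4.5000 9.5000 14.5000 19.5000] v=[-7.0000 6.0000 0.0000 -2.0000]
Step 5: x=[1.5000 12.5000 14.5000 18.5000] v=[-6.0000 6.0000 0.0000 -2.0000]
Step 6: x=[8.0000 6.5000 16.5000 18.5000] v=[13.0000 -12.0000 4.0000 0.0000]
Step 7: x=[5.0000 12.0000 10.5000 21.5000] v=[-6.0000 11.0000 -12.0000 6.0000]
Step 8: x=[4.0000 9.0000 17.0000 18.5000] v=[-2.0000 -6.0000 13.0000 -6.0000]
Max displacement = 4.5000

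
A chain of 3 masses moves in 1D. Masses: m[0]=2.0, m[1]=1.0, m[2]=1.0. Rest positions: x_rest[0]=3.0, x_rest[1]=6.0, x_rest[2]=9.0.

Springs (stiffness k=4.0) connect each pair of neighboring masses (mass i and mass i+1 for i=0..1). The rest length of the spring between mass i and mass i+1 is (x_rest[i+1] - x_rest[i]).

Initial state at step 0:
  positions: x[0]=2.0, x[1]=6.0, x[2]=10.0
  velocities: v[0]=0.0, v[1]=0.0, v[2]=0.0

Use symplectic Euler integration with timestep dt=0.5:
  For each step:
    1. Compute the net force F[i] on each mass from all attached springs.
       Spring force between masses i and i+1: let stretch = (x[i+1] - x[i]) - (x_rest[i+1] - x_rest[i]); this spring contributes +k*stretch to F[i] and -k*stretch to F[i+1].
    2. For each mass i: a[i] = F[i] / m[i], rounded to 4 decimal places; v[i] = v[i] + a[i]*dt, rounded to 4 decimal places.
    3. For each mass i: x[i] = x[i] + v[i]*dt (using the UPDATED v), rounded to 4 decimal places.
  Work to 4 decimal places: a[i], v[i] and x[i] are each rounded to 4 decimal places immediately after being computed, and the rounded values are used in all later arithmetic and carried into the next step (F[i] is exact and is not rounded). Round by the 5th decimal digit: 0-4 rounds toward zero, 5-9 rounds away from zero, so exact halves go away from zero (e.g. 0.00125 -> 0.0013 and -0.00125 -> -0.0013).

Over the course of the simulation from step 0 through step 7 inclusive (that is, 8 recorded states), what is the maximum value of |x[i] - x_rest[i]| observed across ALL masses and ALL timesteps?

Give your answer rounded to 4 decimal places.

Answer: 1.5000

Derivation:
Step 0: x=[2.0000 6.0000 10.0000] v=[0.0000 0.0000 0.0000]
Step 1: x=[2.5000 6.0000 9.0000] v=[1.0000 0.0000 -2.0000]
Step 2: x=[3.2500 5.5000 8.0000] v=[1.5000 -1.0000 -2.0000]
Step 3: x=[3.6250 5.2500 7.5000] v=[0.7500 -0.5000 -1.0000]
Step 4: x=[3.3125 5.6250 7.7500] v=[-0.6250 0.7500 0.5000]
Step 5: x=[2.6563 5.8125 8.8750] v=[-1.3125 0.3750 2.2500]
Step 6: x=[2.0782 5.9063 9.9375] v=[-1.1563 0.1876 2.1250]
Step 7: x=[1.9141 6.2032 9.9688] v=[-0.3282 0.5938 0.0626]
Max displacement = 1.5000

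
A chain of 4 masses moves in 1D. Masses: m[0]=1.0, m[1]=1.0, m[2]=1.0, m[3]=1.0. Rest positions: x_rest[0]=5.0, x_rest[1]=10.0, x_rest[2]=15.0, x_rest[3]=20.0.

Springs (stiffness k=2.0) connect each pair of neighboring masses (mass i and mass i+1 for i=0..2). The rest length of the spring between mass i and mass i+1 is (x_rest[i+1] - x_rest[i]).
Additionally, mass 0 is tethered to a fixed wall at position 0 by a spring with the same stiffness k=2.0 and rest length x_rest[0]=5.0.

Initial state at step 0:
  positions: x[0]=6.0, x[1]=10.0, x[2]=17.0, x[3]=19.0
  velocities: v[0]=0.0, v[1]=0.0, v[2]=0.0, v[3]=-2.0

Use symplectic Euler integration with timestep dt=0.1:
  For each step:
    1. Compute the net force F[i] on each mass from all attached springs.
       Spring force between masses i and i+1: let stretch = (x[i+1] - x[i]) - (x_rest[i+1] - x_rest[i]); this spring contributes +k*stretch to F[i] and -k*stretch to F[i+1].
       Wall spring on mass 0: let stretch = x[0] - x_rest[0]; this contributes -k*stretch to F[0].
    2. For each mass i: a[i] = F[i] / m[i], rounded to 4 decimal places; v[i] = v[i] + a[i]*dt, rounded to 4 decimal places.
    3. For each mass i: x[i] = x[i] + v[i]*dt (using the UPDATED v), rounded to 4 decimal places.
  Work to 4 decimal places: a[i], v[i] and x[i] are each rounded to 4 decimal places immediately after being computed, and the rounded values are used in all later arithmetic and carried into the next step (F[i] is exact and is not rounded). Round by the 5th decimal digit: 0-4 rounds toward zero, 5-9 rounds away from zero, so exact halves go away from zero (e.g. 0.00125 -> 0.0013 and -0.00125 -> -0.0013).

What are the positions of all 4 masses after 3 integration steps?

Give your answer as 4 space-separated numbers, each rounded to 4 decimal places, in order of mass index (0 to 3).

Answer: 5.7738 10.3343 16.4158 18.7600

Derivation:
Step 0: x=[6.0000 10.0000 17.0000 19.0000] v=[0.0000 0.0000 0.0000 -2.0000]
Step 1: x=[5.9600 10.0600 16.9000 18.8600] v=[-0.4000 0.6000 -1.0000 -1.4000]
Step 2: x=[5.8828 10.1748 16.7024 18.7808] v=[-0.7720 1.1480 -1.9760 -0.7920]
Step 3: x=[5.7738 10.3343 16.4158 18.7600] v=[-1.0902 1.5951 -2.8658 -0.2077]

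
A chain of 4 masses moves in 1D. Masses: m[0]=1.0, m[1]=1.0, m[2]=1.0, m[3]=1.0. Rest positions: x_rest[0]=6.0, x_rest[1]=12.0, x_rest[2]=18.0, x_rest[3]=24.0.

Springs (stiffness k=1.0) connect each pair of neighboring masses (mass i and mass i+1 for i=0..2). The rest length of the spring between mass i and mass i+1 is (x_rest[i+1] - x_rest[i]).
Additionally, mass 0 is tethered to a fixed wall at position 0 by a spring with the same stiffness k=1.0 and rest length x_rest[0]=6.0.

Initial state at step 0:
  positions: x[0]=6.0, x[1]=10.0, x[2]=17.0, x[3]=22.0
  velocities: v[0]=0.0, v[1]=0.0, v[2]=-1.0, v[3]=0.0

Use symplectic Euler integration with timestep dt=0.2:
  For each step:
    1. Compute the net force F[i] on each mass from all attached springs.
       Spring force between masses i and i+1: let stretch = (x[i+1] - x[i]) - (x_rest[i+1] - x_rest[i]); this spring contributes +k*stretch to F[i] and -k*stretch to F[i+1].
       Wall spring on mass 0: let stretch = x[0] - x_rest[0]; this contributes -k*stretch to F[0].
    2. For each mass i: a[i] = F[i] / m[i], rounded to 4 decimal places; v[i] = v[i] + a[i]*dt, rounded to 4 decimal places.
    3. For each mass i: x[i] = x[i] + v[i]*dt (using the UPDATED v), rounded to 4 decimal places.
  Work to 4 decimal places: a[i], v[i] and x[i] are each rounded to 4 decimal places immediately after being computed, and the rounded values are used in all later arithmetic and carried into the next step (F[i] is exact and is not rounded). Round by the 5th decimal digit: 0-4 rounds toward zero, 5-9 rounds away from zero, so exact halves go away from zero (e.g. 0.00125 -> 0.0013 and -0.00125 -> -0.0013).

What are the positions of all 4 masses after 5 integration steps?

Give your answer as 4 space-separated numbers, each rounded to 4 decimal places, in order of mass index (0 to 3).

Answer: 5.1447 11.1653 15.4800 22.3101

Derivation:
Step 0: x=[6.0000 10.0000 17.0000 22.0000] v=[0.0000 0.0000 -1.0000 0.0000]
Step 1: x=[5.9200 10.1200 16.7200 22.0400] v=[-0.4000 0.6000 -1.4000 0.2000]
Step 2: x=[5.7712 10.3360 16.3888 22.1072] v=[-0.7440 1.0800 -1.6560 0.3360]
Step 3: x=[5.5741 10.6115 16.0442 22.1857] v=[-0.9853 1.3776 -1.7229 0.3923]
Step 4: x=[5.3556 10.9028 15.7280 22.2585] v=[-1.0926 1.4567 -1.5811 0.3640]
Step 5: x=[5.1447 11.1653 15.4800 22.3101] v=[-1.0543 1.3123 -1.2400 0.2579]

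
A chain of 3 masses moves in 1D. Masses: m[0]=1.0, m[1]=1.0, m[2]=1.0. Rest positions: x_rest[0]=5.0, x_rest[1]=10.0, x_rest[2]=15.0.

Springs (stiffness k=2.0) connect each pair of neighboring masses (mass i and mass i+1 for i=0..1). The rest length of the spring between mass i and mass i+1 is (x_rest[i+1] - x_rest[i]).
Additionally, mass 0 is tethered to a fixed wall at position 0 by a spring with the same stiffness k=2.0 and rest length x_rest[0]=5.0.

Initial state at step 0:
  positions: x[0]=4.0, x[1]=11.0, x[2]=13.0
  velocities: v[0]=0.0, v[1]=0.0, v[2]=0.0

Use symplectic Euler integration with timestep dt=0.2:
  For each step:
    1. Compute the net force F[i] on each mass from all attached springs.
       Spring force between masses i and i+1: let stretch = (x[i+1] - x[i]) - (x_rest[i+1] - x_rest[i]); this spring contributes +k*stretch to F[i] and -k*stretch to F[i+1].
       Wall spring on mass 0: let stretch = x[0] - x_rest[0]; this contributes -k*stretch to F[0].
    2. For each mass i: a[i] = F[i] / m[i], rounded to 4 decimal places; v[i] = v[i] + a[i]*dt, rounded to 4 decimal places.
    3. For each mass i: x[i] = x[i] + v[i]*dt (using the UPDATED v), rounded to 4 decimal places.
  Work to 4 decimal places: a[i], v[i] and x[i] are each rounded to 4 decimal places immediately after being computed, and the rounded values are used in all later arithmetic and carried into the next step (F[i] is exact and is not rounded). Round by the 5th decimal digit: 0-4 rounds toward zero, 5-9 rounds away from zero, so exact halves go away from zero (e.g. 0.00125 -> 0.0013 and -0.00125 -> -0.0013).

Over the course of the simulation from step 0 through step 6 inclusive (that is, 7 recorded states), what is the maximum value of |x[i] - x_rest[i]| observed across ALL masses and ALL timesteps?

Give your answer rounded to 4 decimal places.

Answer: 2.1419

Derivation:
Step 0: x=[4.0000 11.0000 13.0000] v=[0.0000 0.0000 0.0000]
Step 1: x=[4.2400 10.6000 13.2400] v=[1.2000 -2.0000 1.2000]
Step 2: x=[4.6496 9.9024 13.6688] v=[2.0480 -3.4880 2.1440]
Step 3: x=[5.1075 9.0859 14.1963] v=[2.2893 -4.0826 2.6374]
Step 4: x=[5.4750 8.3599 14.7149] v=[1.8377 -3.6298 2.5932]
Step 5: x=[5.6353 7.9115 15.1251] v=[0.8017 -2.2418 2.0512]
Step 6: x=[5.5269 7.8581 15.3583] v=[-0.5419 -0.2668 1.1658]
Max displacement = 2.1419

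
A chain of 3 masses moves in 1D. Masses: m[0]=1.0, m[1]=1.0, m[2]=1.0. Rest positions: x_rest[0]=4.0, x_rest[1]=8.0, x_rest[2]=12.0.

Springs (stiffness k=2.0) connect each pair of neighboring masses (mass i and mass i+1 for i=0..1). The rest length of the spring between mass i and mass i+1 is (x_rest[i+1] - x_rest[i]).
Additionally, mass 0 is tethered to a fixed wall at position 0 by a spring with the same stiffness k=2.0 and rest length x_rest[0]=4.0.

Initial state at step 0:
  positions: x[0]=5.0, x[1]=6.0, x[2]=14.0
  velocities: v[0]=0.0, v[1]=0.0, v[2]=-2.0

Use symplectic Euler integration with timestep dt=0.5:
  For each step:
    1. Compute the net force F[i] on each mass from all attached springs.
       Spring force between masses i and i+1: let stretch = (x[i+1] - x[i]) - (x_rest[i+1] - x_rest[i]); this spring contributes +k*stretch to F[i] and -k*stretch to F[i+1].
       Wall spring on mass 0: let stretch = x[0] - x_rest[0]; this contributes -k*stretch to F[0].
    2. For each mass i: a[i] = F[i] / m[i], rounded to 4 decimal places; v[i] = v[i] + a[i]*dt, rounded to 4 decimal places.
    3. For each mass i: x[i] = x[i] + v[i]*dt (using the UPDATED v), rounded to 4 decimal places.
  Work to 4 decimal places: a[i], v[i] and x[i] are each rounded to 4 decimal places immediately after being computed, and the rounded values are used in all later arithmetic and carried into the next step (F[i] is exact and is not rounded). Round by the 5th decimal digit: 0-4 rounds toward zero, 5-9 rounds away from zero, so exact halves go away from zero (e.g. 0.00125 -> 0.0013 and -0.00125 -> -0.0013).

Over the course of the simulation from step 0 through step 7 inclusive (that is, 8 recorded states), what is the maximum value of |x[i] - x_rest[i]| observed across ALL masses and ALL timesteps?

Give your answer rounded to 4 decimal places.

Answer: 4.1406

Derivation:
Step 0: x=[5.0000 6.0000 14.0000] v=[0.0000 0.0000 -2.0000]
Step 1: x=[3.0000 9.5000 11.0000] v=[-4.0000 7.0000 -6.0000]
Step 2: x=[2.7500 10.5000 9.2500] v=[-0.5000 2.0000 -3.5000]
Step 3: x=[5.0000 7.0000 10.1250] v=[4.5000 -7.0000 1.7500]
Step 4: x=[5.7500 4.0625 11.4375] v=[1.5000 -5.8750 2.6250]
Step 5: x=[2.7813 5.6563 11.0625] v=[-5.9375 3.1875 -0.7500]
Step 6: x=[-0.1406 8.5157 9.9844] v=[-5.8438 5.7187 -2.1562]
Step 7: x=[1.3360 7.7813 10.1720] v=[2.9531 -1.4689 0.3751]
Max displacement = 4.1406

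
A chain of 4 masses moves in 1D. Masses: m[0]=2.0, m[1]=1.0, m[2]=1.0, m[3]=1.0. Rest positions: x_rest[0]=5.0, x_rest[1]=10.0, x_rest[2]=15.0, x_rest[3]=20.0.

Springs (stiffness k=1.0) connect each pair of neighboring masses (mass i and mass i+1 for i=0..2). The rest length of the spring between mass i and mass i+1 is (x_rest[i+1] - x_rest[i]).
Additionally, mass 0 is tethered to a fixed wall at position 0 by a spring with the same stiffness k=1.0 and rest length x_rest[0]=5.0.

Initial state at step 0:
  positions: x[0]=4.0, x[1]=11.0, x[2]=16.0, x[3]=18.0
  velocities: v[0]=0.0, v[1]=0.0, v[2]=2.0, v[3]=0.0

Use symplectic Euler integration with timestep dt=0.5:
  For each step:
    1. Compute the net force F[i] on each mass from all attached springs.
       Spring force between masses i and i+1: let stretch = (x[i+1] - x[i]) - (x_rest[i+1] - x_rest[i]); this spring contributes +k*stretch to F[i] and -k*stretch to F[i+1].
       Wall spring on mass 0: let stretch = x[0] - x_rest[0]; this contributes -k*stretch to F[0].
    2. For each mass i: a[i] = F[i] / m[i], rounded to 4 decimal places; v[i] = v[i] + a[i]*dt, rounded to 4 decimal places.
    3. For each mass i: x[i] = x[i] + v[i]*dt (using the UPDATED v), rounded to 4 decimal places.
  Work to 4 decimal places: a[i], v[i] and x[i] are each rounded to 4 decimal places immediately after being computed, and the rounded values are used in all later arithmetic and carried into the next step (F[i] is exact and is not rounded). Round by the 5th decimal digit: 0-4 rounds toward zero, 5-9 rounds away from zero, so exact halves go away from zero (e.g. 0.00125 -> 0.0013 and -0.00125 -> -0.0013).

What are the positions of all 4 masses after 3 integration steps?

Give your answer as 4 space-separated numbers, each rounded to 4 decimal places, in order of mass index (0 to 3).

Answer: 5.5587 9.5235 14.7891 21.6407

Derivation:
Step 0: x=[4.0000 11.0000 16.0000 18.0000] v=[0.0000 0.0000 2.0000 0.0000]
Step 1: x=[4.3750 10.5000 16.2500 18.7500] v=[0.7500 -1.0000 0.5000 1.5000]
Step 2: x=[4.9688 9.9063 15.6875 20.1250] v=[1.1875 -1.1875 -1.1250 2.7500]
Step 3: x=[5.5587 9.5235 14.7891 21.6407] v=[1.1797 -0.7657 -1.7969 3.0313]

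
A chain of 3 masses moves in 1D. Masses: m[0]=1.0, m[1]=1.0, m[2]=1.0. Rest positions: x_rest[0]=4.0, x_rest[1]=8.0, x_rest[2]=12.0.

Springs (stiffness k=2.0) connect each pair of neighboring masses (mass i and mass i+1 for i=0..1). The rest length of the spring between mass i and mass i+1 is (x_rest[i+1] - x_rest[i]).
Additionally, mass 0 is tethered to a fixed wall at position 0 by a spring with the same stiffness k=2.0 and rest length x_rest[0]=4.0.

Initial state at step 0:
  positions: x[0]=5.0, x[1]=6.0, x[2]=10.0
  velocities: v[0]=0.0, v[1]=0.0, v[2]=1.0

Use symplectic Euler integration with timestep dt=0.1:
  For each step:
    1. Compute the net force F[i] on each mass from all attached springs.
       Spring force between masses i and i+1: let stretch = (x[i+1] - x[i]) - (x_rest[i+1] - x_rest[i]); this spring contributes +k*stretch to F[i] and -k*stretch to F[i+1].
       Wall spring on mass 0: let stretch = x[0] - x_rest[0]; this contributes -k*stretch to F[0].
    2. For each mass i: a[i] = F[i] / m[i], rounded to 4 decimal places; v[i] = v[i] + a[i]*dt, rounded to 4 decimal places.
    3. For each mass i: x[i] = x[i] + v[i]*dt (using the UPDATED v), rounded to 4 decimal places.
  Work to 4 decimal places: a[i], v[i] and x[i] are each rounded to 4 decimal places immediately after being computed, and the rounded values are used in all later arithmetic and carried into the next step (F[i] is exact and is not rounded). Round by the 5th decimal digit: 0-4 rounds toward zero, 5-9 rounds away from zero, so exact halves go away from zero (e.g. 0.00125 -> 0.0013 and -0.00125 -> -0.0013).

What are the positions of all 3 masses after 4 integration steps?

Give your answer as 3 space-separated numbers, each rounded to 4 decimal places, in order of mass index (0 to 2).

Answer: 4.2645 6.5612 10.3978

Derivation:
Step 0: x=[5.0000 6.0000 10.0000] v=[0.0000 0.0000 1.0000]
Step 1: x=[4.9200 6.0600 10.1000] v=[-0.8000 0.6000 1.0000]
Step 2: x=[4.7644 6.1780 10.1992] v=[-1.5560 1.1800 0.9920]
Step 3: x=[4.5418 6.3482 10.2980] v=[-2.2262 1.7015 0.9878]
Step 4: x=[4.2645 6.5612 10.3978] v=[-2.7733 2.1302 0.9978]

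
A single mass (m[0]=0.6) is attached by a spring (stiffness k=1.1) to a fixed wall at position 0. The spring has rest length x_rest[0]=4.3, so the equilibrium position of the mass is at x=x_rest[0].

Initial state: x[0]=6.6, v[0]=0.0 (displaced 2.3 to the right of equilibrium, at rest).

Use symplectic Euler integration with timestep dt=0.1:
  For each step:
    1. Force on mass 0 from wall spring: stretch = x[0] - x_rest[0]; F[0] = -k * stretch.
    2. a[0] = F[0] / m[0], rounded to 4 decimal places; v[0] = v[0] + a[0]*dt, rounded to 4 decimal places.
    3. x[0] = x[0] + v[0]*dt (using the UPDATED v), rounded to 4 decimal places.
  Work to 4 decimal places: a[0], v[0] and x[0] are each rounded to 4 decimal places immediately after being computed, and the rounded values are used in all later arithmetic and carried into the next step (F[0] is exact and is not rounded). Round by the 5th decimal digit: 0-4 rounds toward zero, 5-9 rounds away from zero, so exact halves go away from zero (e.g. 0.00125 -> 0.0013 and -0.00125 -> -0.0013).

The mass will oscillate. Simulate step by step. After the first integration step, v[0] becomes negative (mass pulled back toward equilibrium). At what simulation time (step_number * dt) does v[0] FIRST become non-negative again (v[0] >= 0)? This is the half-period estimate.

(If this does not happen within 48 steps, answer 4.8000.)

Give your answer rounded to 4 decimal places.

Step 0: x=[6.6000] v=[0.0000]
Step 1: x=[6.5578] v=[-0.4217]
Step 2: x=[6.4742] v=[-0.8356]
Step 3: x=[6.3508] v=[-1.2342]
Step 4: x=[6.1898] v=[-1.6102]
Step 5: x=[5.9941] v=[-1.9567]
Step 6: x=[5.7674] v=[-2.2673]
Step 7: x=[5.5138] v=[-2.5363]
Step 8: x=[5.2379] v=[-2.7588]
Step 9: x=[4.9448] v=[-2.9308]
Step 10: x=[4.6399] v=[-3.0490]
Step 11: x=[4.3288] v=[-3.1113]
Step 12: x=[4.0171] v=[-3.1166]
Step 13: x=[3.7106] v=[-3.0647]
Step 14: x=[3.4149] v=[-2.9566]
Step 15: x=[3.1355] v=[-2.7943]
Step 16: x=[2.8774] v=[-2.5808]
Step 17: x=[2.6454] v=[-2.3200]
Step 18: x=[2.4437] v=[-2.0167]
Step 19: x=[2.2761] v=[-1.6764]
Step 20: x=[2.1456] v=[-1.3054]
Step 21: x=[2.0546] v=[-0.9104]
Step 22: x=[2.0047] v=[-0.4987]
Step 23: x=[1.9969] v=[-0.0779]
Step 24: x=[2.0313] v=[0.3443]
First v>=0 after going negative at step 24, time=2.4000

Answer: 2.4000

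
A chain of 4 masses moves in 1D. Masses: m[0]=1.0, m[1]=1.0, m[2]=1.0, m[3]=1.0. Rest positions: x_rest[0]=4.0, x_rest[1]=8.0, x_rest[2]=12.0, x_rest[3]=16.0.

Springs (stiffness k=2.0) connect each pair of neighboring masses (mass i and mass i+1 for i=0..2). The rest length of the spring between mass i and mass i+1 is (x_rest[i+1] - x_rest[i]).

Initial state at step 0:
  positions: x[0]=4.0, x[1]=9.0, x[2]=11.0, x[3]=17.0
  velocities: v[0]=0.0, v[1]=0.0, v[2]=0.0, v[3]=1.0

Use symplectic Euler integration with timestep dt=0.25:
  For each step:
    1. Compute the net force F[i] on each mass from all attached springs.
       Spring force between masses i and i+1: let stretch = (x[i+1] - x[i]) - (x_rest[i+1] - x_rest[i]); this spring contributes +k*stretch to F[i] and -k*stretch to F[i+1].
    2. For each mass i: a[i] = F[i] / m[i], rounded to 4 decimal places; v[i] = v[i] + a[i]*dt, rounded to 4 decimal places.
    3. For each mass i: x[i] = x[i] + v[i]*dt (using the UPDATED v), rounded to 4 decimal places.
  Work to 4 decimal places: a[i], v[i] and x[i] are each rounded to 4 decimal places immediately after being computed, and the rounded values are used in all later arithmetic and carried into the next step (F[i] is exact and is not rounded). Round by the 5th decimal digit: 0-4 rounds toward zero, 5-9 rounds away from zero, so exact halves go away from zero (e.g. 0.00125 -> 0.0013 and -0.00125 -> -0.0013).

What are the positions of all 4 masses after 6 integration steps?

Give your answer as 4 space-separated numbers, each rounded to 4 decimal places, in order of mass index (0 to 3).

Answer: 4.1931 8.2429 13.4901 16.5740

Derivation:
Step 0: x=[4.0000 9.0000 11.0000 17.0000] v=[0.0000 0.0000 0.0000 1.0000]
Step 1: x=[4.1250 8.6250 11.5000 17.0000] v=[0.5000 -1.5000 2.0000 0.0000]
Step 2: x=[4.3125 8.0469 12.3281 16.8125] v=[0.7500 -2.3125 3.3125 -0.7500]
Step 3: x=[4.4668 7.5371 13.1816 16.5645] v=[0.6172 -2.0391 3.4141 -0.9922]
Step 4: x=[4.5049 7.3491 13.7524 16.3936] v=[0.1524 -0.7520 2.2833 -0.6837]
Step 5: x=[4.3985 7.6060 13.8530 16.3925] v=[-0.4255 1.0276 0.4023 -0.0043]
Step 6: x=[4.1931 8.2429 13.4901 16.5740] v=[-0.8218 2.5474 -1.4515 0.7260]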